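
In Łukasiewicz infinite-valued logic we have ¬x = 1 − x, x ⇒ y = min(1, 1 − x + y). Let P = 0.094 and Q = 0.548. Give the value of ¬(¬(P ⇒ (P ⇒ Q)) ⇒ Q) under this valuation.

P ⇒ Q = min(1, 1 − 0.094 + 0.548) = min(1, 1.454) = 1.000
P ⇒ (P ⇒ Q) = min(1, 1 − 0.094 + 1.000) = min(1, 1.906) = 1.000
¬(P ⇒ (P ⇒ Q)) = 1 − 1.000 = 0.000
¬(P ⇒ (P ⇒ Q)) ⇒ Q = min(1, 1 − 0.000 + 0.548) = min(1, 1.548) = 1.000
¬(¬(P ⇒ (P ⇒ Q)) ⇒ Q) = 1 − 1.000 = 0.000

0.000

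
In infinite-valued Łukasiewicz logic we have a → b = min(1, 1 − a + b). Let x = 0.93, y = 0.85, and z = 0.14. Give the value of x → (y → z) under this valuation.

y → z = min(1, 1 − 0.85 + 0.14) = min(1, 0.29) = 0.29
x → (y → z) = min(1, 1 − 0.93 + 0.29) = min(1, 0.36) = 0.36

0.36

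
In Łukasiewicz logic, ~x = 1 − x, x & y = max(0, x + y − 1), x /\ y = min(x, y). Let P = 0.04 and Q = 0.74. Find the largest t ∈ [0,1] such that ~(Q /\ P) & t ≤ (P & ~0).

0.08

Q /\ P = min(0.74, 0.04) = 0.04
~(Q /\ P) = 1 − 0.04 = 0.96
So the left factor is ~(Q /\ P) = 0.96.
~0 = 1 − 0.00 = 1.00
P & ~0 = max(0, 0.04 + 1.00 − 1) = max(0, 0.04) = 0.04
So the right-hand bound is P & ~0 = 0.04.
The residuum of the Łukasiewicz t-norm gives the supremum: min(1, 1 − 0.96 + 0.04).
1 − 0.96 + 0.04 = 0.08, so t = min(1, 0.08) = 0.08.
Check: 0.96 & 0.08 = max(0, 0.04) = 0.04 ≤ 0.04.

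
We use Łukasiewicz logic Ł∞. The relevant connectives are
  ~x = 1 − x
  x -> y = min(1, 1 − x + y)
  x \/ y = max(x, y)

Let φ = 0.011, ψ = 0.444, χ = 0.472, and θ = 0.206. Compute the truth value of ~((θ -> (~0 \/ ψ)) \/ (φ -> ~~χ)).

~0 = 1 − 0.000 = 1.000
~0 \/ ψ = max(1.000, 0.444) = 1.000
θ -> (~0 \/ ψ) = min(1, 1 − 0.206 + 1.000) = min(1, 1.794) = 1.000
~χ = 1 − 0.472 = 0.528
~~χ = 1 − 0.528 = 0.472
φ -> ~~χ = min(1, 1 − 0.011 + 0.472) = min(1, 1.461) = 1.000
(θ -> (~0 \/ ψ)) \/ (φ -> ~~χ) = max(1.000, 1.000) = 1.000
~((θ -> (~0 \/ ψ)) \/ (φ -> ~~χ)) = 1 − 1.000 = 0.000

0.000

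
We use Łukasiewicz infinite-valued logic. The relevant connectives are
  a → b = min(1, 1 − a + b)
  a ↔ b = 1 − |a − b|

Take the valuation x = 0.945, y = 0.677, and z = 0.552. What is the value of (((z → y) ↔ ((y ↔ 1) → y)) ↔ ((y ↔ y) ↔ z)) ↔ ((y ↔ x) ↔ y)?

z → y = min(1, 1 − 0.552 + 0.677) = min(1, 1.125) = 1.000
y ↔ 1 = 1 − |0.677 − 1.000| = 1 − 0.323 = 0.677
(y ↔ 1) → y = min(1, 1 − 0.677 + 0.677) = min(1, 1.000) = 1.000
(z → y) ↔ ((y ↔ 1) → y) = 1 − |1.000 − 1.000| = 1 − 0.000 = 1.000
y ↔ y = 1 − |0.677 − 0.677| = 1 − 0.000 = 1.000
(y ↔ y) ↔ z = 1 − |1.000 − 0.552| = 1 − 0.448 = 0.552
((z → y) ↔ ((y ↔ 1) → y)) ↔ ((y ↔ y) ↔ z) = 1 − |1.000 − 0.552| = 1 − 0.448 = 0.552
y ↔ x = 1 − |0.677 − 0.945| = 1 − 0.268 = 0.732
(y ↔ x) ↔ y = 1 − |0.732 − 0.677| = 1 − 0.055 = 0.945
(((z → y) ↔ ((y ↔ 1) → y)) ↔ ((y ↔ y) ↔ z)) ↔ ((y ↔ x) ↔ y) = 1 − |0.552 − 0.945| = 1 − 0.393 = 0.607

0.607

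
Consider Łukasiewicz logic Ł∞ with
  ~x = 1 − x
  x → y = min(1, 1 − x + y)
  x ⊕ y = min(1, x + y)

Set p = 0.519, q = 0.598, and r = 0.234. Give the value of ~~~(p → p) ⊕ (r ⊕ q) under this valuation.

0.832

p → p = min(1, 1 − 0.519 + 0.519) = min(1, 1.000) = 1.000
~(p → p) = 1 − 1.000 = 0.000
~~(p → p) = 1 − 0.000 = 1.000
~~~(p → p) = 1 − 1.000 = 0.000
r ⊕ q = min(1, 0.234 + 0.598) = min(1, 0.832) = 0.832
~~~(p → p) ⊕ (r ⊕ q) = min(1, 0.000 + 0.832) = min(1, 0.832) = 0.832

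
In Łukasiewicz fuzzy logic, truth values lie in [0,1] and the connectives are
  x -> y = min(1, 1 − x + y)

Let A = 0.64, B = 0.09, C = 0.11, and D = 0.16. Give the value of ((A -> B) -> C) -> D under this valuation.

A -> B = min(1, 1 − 0.64 + 0.09) = min(1, 0.45) = 0.45
(A -> B) -> C = min(1, 1 − 0.45 + 0.11) = min(1, 0.66) = 0.66
((A -> B) -> C) -> D = min(1, 1 − 0.66 + 0.16) = min(1, 0.50) = 0.50

0.50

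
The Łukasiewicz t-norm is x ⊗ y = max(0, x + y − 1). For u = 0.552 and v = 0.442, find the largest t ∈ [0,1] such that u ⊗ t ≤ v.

0.890

The residuum of the Łukasiewicz t-norm gives the supremum: min(1, 1 − 0.552 + 0.442).
1 − 0.552 + 0.442 = 0.890, so t = min(1, 0.890) = 0.890.
Check: 0.552 ⊗ 0.890 = max(0, 0.442) = 0.442 ≤ 0.442.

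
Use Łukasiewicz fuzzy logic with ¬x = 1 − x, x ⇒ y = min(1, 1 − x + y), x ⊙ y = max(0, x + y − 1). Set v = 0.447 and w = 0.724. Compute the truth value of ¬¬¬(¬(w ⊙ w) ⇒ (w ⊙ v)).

0.381

w ⊙ w = max(0, 0.724 + 0.724 − 1) = max(0, 0.448) = 0.448
¬(w ⊙ w) = 1 − 0.448 = 0.552
w ⊙ v = max(0, 0.724 + 0.447 − 1) = max(0, 0.171) = 0.171
¬(w ⊙ w) ⇒ (w ⊙ v) = min(1, 1 − 0.552 + 0.171) = min(1, 0.619) = 0.619
¬(¬(w ⊙ w) ⇒ (w ⊙ v)) = 1 − 0.619 = 0.381
¬¬(¬(w ⊙ w) ⇒ (w ⊙ v)) = 1 − 0.381 = 0.619
¬¬¬(¬(w ⊙ w) ⇒ (w ⊙ v)) = 1 − 0.619 = 0.381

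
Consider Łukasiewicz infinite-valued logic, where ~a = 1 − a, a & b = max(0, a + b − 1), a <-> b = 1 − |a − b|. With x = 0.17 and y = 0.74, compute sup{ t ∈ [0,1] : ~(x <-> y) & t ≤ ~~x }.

0.60

x <-> y = 1 − |0.17 − 0.74| = 1 − 0.57 = 0.43
~(x <-> y) = 1 − 0.43 = 0.57
So the left factor is ~(x <-> y) = 0.57.
~x = 1 − 0.17 = 0.83
~~x = 1 − 0.83 = 0.17
So the right-hand bound is ~~x = 0.17.
The residuum of the Łukasiewicz t-norm gives the supremum: min(1, 1 − 0.57 + 0.17).
1 − 0.57 + 0.17 = 0.60, so t = min(1, 0.60) = 0.60.
Check: 0.57 & 0.60 = max(0, 0.17) = 0.17 ≤ 0.17.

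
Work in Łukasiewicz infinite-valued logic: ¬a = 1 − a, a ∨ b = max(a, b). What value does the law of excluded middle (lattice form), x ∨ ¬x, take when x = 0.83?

0.83

¬x = 1 − 0.83 = 0.17
x ∨ ¬x = max(0.83, 0.17) = 0.83
(The value 0.83 < 1 shows this instance is not satisfied; not a Ł∞-tautology — its value is max(a, 1−a).)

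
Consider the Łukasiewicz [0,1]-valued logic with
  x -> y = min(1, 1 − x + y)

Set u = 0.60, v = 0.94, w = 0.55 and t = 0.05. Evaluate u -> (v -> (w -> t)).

0.96

w -> t = min(1, 1 − 0.55 + 0.05) = min(1, 0.50) = 0.50
v -> (w -> t) = min(1, 1 − 0.94 + 0.50) = min(1, 0.56) = 0.56
u -> (v -> (w -> t)) = min(1, 1 − 0.60 + 0.56) = min(1, 0.96) = 0.96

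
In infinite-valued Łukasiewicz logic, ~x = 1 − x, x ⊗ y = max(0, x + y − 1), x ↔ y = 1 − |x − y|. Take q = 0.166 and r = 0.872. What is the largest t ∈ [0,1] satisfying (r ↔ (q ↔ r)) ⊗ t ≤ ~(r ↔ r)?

0.578

q ↔ r = 1 − |0.166 − 0.872| = 1 − 0.706 = 0.294
r ↔ (q ↔ r) = 1 − |0.872 − 0.294| = 1 − 0.578 = 0.422
So the left factor is r ↔ (q ↔ r) = 0.422.
r ↔ r = 1 − |0.872 − 0.872| = 1 − 0.000 = 1.000
~(r ↔ r) = 1 − 1.000 = 0.000
So the right-hand bound is ~(r ↔ r) = 0.000.
The residuum of the Łukasiewicz t-norm gives the supremum: min(1, 1 − 0.422 + 0.000).
1 − 0.422 + 0.000 = 0.578, so t = min(1, 0.578) = 0.578.
Check: 0.422 ⊗ 0.578 = max(0, 0.000) = 0.000 ≤ 0.000.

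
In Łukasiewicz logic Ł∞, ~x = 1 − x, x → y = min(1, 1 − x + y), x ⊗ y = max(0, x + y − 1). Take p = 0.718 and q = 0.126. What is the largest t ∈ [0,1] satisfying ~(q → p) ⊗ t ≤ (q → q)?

q → p = min(1, 1 − 0.126 + 0.718) = min(1, 1.592) = 1.000
~(q → p) = 1 − 1.000 = 0.000
So the left factor is ~(q → p) = 0.000.
q → q = min(1, 1 − 0.126 + 0.126) = min(1, 1.000) = 1.000
So the right-hand bound is q → q = 1.000.
The residuum of the Łukasiewicz t-norm gives the supremum: min(1, 1 − 0.000 + 1.000).
1 − 0.000 + 1.000 = 2.000, so t = min(1, 2.000) = 1.000.
Check: 0.000 ⊗ 1.000 = max(0, 0.000) = 0.000 ≤ 1.000.

1.000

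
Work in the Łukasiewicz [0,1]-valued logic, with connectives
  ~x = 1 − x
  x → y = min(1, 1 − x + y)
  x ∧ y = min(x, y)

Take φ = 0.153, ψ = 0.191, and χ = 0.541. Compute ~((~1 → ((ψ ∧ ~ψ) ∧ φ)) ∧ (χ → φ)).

~1 = 1 − 1.000 = 0.000
~ψ = 1 − 0.191 = 0.809
ψ ∧ ~ψ = min(0.191, 0.809) = 0.191
(ψ ∧ ~ψ) ∧ φ = min(0.191, 0.153) = 0.153
~1 → ((ψ ∧ ~ψ) ∧ φ) = min(1, 1 − 0.000 + 0.153) = min(1, 1.153) = 1.000
χ → φ = min(1, 1 − 0.541 + 0.153) = min(1, 0.612) = 0.612
(~1 → ((ψ ∧ ~ψ) ∧ φ)) ∧ (χ → φ) = min(1.000, 0.612) = 0.612
~((~1 → ((ψ ∧ ~ψ) ∧ φ)) ∧ (χ → φ)) = 1 − 0.612 = 0.388

0.388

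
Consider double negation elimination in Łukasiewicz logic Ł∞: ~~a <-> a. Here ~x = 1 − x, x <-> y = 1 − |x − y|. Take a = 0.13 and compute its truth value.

1.00

~a = 1 − 0.13 = 0.87
~~a = 1 − 0.87 = 0.13
~~a <-> a = 1 − |0.13 − 0.13| = 1 − 0.00 = 1.00
(As expected: always 1 in Ł∞ since negation is involutive.)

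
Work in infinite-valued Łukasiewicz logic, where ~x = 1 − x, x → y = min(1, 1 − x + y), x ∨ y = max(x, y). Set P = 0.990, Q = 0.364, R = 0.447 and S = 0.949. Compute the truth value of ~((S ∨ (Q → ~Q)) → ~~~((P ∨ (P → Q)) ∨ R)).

0.990

~Q = 1 − 0.364 = 0.636
Q → ~Q = min(1, 1 − 0.364 + 0.636) = min(1, 1.272) = 1.000
S ∨ (Q → ~Q) = max(0.949, 1.000) = 1.000
P → Q = min(1, 1 − 0.990 + 0.364) = min(1, 0.374) = 0.374
P ∨ (P → Q) = max(0.990, 0.374) = 0.990
(P ∨ (P → Q)) ∨ R = max(0.990, 0.447) = 0.990
~((P ∨ (P → Q)) ∨ R) = 1 − 0.990 = 0.010
~~((P ∨ (P → Q)) ∨ R) = 1 − 0.010 = 0.990
~~~((P ∨ (P → Q)) ∨ R) = 1 − 0.990 = 0.010
(S ∨ (Q → ~Q)) → ~~~((P ∨ (P → Q)) ∨ R) = min(1, 1 − 1.000 + 0.010) = min(1, 0.010) = 0.010
~((S ∨ (Q → ~Q)) → ~~~((P ∨ (P → Q)) ∨ R)) = 1 − 0.010 = 0.990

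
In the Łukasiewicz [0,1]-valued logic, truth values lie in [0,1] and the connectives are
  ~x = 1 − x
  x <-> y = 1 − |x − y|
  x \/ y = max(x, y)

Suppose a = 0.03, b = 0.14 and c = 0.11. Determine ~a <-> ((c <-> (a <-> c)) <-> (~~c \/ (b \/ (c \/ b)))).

0.98

~a = 1 − 0.03 = 0.97
a <-> c = 1 − |0.03 − 0.11| = 1 − 0.08 = 0.92
c <-> (a <-> c) = 1 − |0.11 − 0.92| = 1 − 0.81 = 0.19
~c = 1 − 0.11 = 0.89
~~c = 1 − 0.89 = 0.11
c \/ b = max(0.11, 0.14) = 0.14
b \/ (c \/ b) = max(0.14, 0.14) = 0.14
~~c \/ (b \/ (c \/ b)) = max(0.11, 0.14) = 0.14
(c <-> (a <-> c)) <-> (~~c \/ (b \/ (c \/ b))) = 1 − |0.19 − 0.14| = 1 − 0.05 = 0.95
~a <-> ((c <-> (a <-> c)) <-> (~~c \/ (b \/ (c \/ b)))) = 1 − |0.97 − 0.95| = 1 − 0.02 = 0.98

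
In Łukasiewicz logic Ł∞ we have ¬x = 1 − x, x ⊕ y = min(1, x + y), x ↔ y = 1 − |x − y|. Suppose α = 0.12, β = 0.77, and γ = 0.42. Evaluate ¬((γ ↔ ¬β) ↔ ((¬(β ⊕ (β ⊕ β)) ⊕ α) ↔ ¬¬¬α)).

0.57

¬β = 1 − 0.77 = 0.23
γ ↔ ¬β = 1 − |0.42 − 0.23| = 1 − 0.19 = 0.81
β ⊕ β = min(1, 0.77 + 0.77) = min(1, 1.54) = 1.00
β ⊕ (β ⊕ β) = min(1, 0.77 + 1.00) = min(1, 1.77) = 1.00
¬(β ⊕ (β ⊕ β)) = 1 − 1.00 = 0.00
¬(β ⊕ (β ⊕ β)) ⊕ α = min(1, 0.00 + 0.12) = min(1, 0.12) = 0.12
¬α = 1 − 0.12 = 0.88
¬¬α = 1 − 0.88 = 0.12
¬¬¬α = 1 − 0.12 = 0.88
(¬(β ⊕ (β ⊕ β)) ⊕ α) ↔ ¬¬¬α = 1 − |0.12 − 0.88| = 1 − 0.76 = 0.24
(γ ↔ ¬β) ↔ ((¬(β ⊕ (β ⊕ β)) ⊕ α) ↔ ¬¬¬α) = 1 − |0.81 − 0.24| = 1 − 0.57 = 0.43
¬((γ ↔ ¬β) ↔ ((¬(β ⊕ (β ⊕ β)) ⊕ α) ↔ ¬¬¬α)) = 1 − 0.43 = 0.57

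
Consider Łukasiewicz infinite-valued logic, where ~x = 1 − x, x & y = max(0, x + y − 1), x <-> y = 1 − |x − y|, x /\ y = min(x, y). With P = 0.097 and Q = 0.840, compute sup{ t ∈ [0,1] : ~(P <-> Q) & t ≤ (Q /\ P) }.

0.354

P <-> Q = 1 − |0.097 − 0.840| = 1 − 0.743 = 0.257
~(P <-> Q) = 1 − 0.257 = 0.743
So the left factor is ~(P <-> Q) = 0.743.
Q /\ P = min(0.840, 0.097) = 0.097
So the right-hand bound is Q /\ P = 0.097.
The residuum of the Łukasiewicz t-norm gives the supremum: min(1, 1 − 0.743 + 0.097).
1 − 0.743 + 0.097 = 0.354, so t = min(1, 0.354) = 0.354.
Check: 0.743 & 0.354 = max(0, 0.097) = 0.097 ≤ 0.097.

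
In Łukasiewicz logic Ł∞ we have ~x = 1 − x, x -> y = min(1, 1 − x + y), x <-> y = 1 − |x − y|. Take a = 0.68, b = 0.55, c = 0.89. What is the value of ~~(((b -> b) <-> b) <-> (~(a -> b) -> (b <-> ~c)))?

b -> b = min(1, 1 − 0.55 + 0.55) = min(1, 1.00) = 1.00
(b -> b) <-> b = 1 − |1.00 − 0.55| = 1 − 0.45 = 0.55
a -> b = min(1, 1 − 0.68 + 0.55) = min(1, 0.87) = 0.87
~(a -> b) = 1 − 0.87 = 0.13
~c = 1 − 0.89 = 0.11
b <-> ~c = 1 − |0.55 − 0.11| = 1 − 0.44 = 0.56
~(a -> b) -> (b <-> ~c) = min(1, 1 − 0.13 + 0.56) = min(1, 1.43) = 1.00
((b -> b) <-> b) <-> (~(a -> b) -> (b <-> ~c)) = 1 − |0.55 − 1.00| = 1 − 0.45 = 0.55
~(((b -> b) <-> b) <-> (~(a -> b) -> (b <-> ~c))) = 1 − 0.55 = 0.45
~~(((b -> b) <-> b) <-> (~(a -> b) -> (b <-> ~c))) = 1 − 0.45 = 0.55

0.55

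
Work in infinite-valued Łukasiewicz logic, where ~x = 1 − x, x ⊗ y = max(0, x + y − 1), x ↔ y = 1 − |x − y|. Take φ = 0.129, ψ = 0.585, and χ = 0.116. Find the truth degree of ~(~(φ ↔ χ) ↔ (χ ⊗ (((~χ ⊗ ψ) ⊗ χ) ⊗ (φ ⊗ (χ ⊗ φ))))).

φ ↔ χ = 1 − |0.129 − 0.116| = 1 − 0.013 = 0.987
~(φ ↔ χ) = 1 − 0.987 = 0.013
~χ = 1 − 0.116 = 0.884
~χ ⊗ ψ = max(0, 0.884 + 0.585 − 1) = max(0, 0.469) = 0.469
(~χ ⊗ ψ) ⊗ χ = max(0, 0.469 + 0.116 − 1) = max(0, -0.415) = 0.000
χ ⊗ φ = max(0, 0.116 + 0.129 − 1) = max(0, -0.755) = 0.000
φ ⊗ (χ ⊗ φ) = max(0, 0.129 + 0.000 − 1) = max(0, -0.871) = 0.000
((~χ ⊗ ψ) ⊗ χ) ⊗ (φ ⊗ (χ ⊗ φ)) = max(0, 0.000 + 0.000 − 1) = max(0, -1.000) = 0.000
χ ⊗ (((~χ ⊗ ψ) ⊗ χ) ⊗ (φ ⊗ (χ ⊗ φ))) = max(0, 0.116 + 0.000 − 1) = max(0, -0.884) = 0.000
~(φ ↔ χ) ↔ (χ ⊗ (((~χ ⊗ ψ) ⊗ χ) ⊗ (φ ⊗ (χ ⊗ φ)))) = 1 − |0.013 − 0.000| = 1 − 0.013 = 0.987
~(~(φ ↔ χ) ↔ (χ ⊗ (((~χ ⊗ ψ) ⊗ χ) ⊗ (φ ⊗ (χ ⊗ φ))))) = 1 − 0.987 = 0.013

0.013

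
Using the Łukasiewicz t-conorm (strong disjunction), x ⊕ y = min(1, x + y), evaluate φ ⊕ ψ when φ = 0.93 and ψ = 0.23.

φ ⊕ ψ = min(1, 0.93 + 0.23) = min(1, 1.16) = 1.00
For comparison, the Gödel t-conorm max(x, y) would give 0.93.

1.00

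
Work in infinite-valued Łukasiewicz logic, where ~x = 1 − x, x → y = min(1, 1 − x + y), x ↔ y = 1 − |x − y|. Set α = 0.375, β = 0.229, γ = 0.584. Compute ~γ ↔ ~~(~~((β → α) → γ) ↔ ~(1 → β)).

0.603

~γ = 1 − 0.584 = 0.416
β → α = min(1, 1 − 0.229 + 0.375) = min(1, 1.146) = 1.000
(β → α) → γ = min(1, 1 − 1.000 + 0.584) = min(1, 0.584) = 0.584
~((β → α) → γ) = 1 − 0.584 = 0.416
~~((β → α) → γ) = 1 − 0.416 = 0.584
1 → β = min(1, 1 − 1.000 + 0.229) = min(1, 0.229) = 0.229
~(1 → β) = 1 − 0.229 = 0.771
~~((β → α) → γ) ↔ ~(1 → β) = 1 − |0.584 − 0.771| = 1 − 0.187 = 0.813
~(~~((β → α) → γ) ↔ ~(1 → β)) = 1 − 0.813 = 0.187
~~(~~((β → α) → γ) ↔ ~(1 → β)) = 1 − 0.187 = 0.813
~γ ↔ ~~(~~((β → α) → γ) ↔ ~(1 → β)) = 1 − |0.416 − 0.813| = 1 − 0.397 = 0.603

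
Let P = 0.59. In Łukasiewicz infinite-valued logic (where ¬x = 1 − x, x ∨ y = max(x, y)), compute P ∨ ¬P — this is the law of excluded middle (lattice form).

0.59

¬P = 1 − 0.59 = 0.41
P ∨ ¬P = max(0.59, 0.41) = 0.59
(The value 0.59 < 1 shows this instance is not satisfied; not a Ł∞-tautology — its value is max(a, 1−a).)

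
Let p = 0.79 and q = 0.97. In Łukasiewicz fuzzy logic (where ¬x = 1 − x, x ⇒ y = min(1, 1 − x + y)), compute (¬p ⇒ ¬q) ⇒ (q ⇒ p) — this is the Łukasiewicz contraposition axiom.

1.00

¬p = 1 − 0.79 = 0.21
¬q = 1 − 0.97 = 0.03
¬p ⇒ ¬q = min(1, 1 − 0.21 + 0.03) = min(1, 0.82) = 0.82
q ⇒ p = min(1, 1 − 0.97 + 0.79) = min(1, 0.82) = 0.82
(¬p ⇒ ¬q) ⇒ (q ⇒ p) = min(1, 1 − 0.82 + 0.82) = min(1, 1.00) = 1.00
(As expected: an axiom of Ł∞, always 1.)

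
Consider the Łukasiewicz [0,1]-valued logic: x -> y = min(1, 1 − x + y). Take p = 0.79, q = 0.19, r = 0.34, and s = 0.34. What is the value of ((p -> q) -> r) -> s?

p -> q = min(1, 1 − 0.79 + 0.19) = min(1, 0.40) = 0.40
(p -> q) -> r = min(1, 1 − 0.40 + 0.34) = min(1, 0.94) = 0.94
((p -> q) -> r) -> s = min(1, 1 − 0.94 + 0.34) = min(1, 0.40) = 0.40

0.40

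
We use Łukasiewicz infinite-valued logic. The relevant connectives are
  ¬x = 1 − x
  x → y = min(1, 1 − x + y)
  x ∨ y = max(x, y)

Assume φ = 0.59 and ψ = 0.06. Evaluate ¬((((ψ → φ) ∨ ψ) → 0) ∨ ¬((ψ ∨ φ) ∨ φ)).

0.59

ψ → φ = min(1, 1 − 0.06 + 0.59) = min(1, 1.53) = 1.00
(ψ → φ) ∨ ψ = max(1.00, 0.06) = 1.00
((ψ → φ) ∨ ψ) → 0 = min(1, 1 − 1.00 + 0.00) = min(1, 0.00) = 0.00
ψ ∨ φ = max(0.06, 0.59) = 0.59
(ψ ∨ φ) ∨ φ = max(0.59, 0.59) = 0.59
¬((ψ ∨ φ) ∨ φ) = 1 − 0.59 = 0.41
(((ψ → φ) ∨ ψ) → 0) ∨ ¬((ψ ∨ φ) ∨ φ) = max(0.00, 0.41) = 0.41
¬((((ψ → φ) ∨ ψ) → 0) ∨ ¬((ψ ∨ φ) ∨ φ)) = 1 − 0.41 = 0.59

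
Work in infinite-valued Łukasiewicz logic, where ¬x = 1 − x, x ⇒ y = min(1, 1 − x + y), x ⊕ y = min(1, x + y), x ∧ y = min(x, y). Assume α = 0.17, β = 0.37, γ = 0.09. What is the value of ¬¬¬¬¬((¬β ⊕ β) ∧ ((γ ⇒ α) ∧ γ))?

0.91

¬β = 1 − 0.37 = 0.63
¬β ⊕ β = min(1, 0.63 + 0.37) = min(1, 1.00) = 1.00
γ ⇒ α = min(1, 1 − 0.09 + 0.17) = min(1, 1.08) = 1.00
(γ ⇒ α) ∧ γ = min(1.00, 0.09) = 0.09
(¬β ⊕ β) ∧ ((γ ⇒ α) ∧ γ) = min(1.00, 0.09) = 0.09
¬((¬β ⊕ β) ∧ ((γ ⇒ α) ∧ γ)) = 1 − 0.09 = 0.91
¬¬((¬β ⊕ β) ∧ ((γ ⇒ α) ∧ γ)) = 1 − 0.91 = 0.09
¬¬¬((¬β ⊕ β) ∧ ((γ ⇒ α) ∧ γ)) = 1 − 0.09 = 0.91
¬¬¬¬((¬β ⊕ β) ∧ ((γ ⇒ α) ∧ γ)) = 1 − 0.91 = 0.09
¬¬¬¬¬((¬β ⊕ β) ∧ ((γ ⇒ α) ∧ γ)) = 1 − 0.09 = 0.91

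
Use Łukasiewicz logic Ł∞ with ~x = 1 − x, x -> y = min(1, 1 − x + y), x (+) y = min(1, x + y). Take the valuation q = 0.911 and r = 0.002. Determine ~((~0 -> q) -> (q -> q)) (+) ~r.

0.998

~0 = 1 − 0.000 = 1.000
~0 -> q = min(1, 1 − 1.000 + 0.911) = min(1, 0.911) = 0.911
q -> q = min(1, 1 − 0.911 + 0.911) = min(1, 1.000) = 1.000
(~0 -> q) -> (q -> q) = min(1, 1 − 0.911 + 1.000) = min(1, 1.089) = 1.000
~((~0 -> q) -> (q -> q)) = 1 − 1.000 = 0.000
~r = 1 − 0.002 = 0.998
~((~0 -> q) -> (q -> q)) (+) ~r = min(1, 0.000 + 0.998) = min(1, 0.998) = 0.998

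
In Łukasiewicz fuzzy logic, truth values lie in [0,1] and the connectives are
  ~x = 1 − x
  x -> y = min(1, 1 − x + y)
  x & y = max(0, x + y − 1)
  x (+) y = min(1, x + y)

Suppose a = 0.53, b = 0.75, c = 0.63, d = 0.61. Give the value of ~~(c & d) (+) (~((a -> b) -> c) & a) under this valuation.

c & d = max(0, 0.63 + 0.61 − 1) = max(0, 0.24) = 0.24
~(c & d) = 1 − 0.24 = 0.76
~~(c & d) = 1 − 0.76 = 0.24
a -> b = min(1, 1 − 0.53 + 0.75) = min(1, 1.22) = 1.00
(a -> b) -> c = min(1, 1 − 1.00 + 0.63) = min(1, 0.63) = 0.63
~((a -> b) -> c) = 1 − 0.63 = 0.37
~((a -> b) -> c) & a = max(0, 0.37 + 0.53 − 1) = max(0, -0.10) = 0.00
~~(c & d) (+) (~((a -> b) -> c) & a) = min(1, 0.24 + 0.00) = min(1, 0.24) = 0.24

0.24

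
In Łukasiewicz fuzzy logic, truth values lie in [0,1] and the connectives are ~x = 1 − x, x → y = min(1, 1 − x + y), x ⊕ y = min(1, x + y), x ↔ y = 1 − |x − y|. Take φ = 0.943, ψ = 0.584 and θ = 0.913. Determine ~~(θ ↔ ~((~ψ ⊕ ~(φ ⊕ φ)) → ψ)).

~ψ = 1 − 0.584 = 0.416
φ ⊕ φ = min(1, 0.943 + 0.943) = min(1, 1.886) = 1.000
~(φ ⊕ φ) = 1 − 1.000 = 0.000
~ψ ⊕ ~(φ ⊕ φ) = min(1, 0.416 + 0.000) = min(1, 0.416) = 0.416
(~ψ ⊕ ~(φ ⊕ φ)) → ψ = min(1, 1 − 0.416 + 0.584) = min(1, 1.168) = 1.000
~((~ψ ⊕ ~(φ ⊕ φ)) → ψ) = 1 − 1.000 = 0.000
θ ↔ ~((~ψ ⊕ ~(φ ⊕ φ)) → ψ) = 1 − |0.913 − 0.000| = 1 − 0.913 = 0.087
~(θ ↔ ~((~ψ ⊕ ~(φ ⊕ φ)) → ψ)) = 1 − 0.087 = 0.913
~~(θ ↔ ~((~ψ ⊕ ~(φ ⊕ φ)) → ψ)) = 1 − 0.913 = 0.087

0.087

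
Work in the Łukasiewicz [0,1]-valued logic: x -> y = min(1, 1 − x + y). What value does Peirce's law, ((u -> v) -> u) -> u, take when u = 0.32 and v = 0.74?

u -> v = min(1, 1 − 0.32 + 0.74) = min(1, 1.42) = 1.00
(u -> v) -> u = min(1, 1 − 1.00 + 0.32) = min(1, 0.32) = 0.32
((u -> v) -> u) -> u = min(1, 1 − 0.32 + 0.32) = min(1, 1.00) = 1.00

1.00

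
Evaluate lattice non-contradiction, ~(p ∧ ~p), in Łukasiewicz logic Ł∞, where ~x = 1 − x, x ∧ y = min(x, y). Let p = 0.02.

~p = 1 − 0.02 = 0.98
p ∧ ~p = min(0.02, 0.98) = 0.02
~(p ∧ ~p) = 1 − 0.02 = 0.98
(The value 0.98 < 1 shows this instance is not satisfied; not a Ł∞-tautology — its value is 1 − min(a, 1−a).)

0.98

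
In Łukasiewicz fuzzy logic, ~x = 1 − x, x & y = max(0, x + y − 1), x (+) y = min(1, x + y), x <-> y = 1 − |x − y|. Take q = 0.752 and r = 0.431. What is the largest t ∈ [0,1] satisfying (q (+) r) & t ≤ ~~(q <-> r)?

q (+) r = min(1, 0.752 + 0.431) = min(1, 1.183) = 1.000
So the left factor is q (+) r = 1.000.
q <-> r = 1 − |0.752 − 0.431| = 1 − 0.321 = 0.679
~(q <-> r) = 1 − 0.679 = 0.321
~~(q <-> r) = 1 − 0.321 = 0.679
So the right-hand bound is ~~(q <-> r) = 0.679.
The residuum of the Łukasiewicz t-norm gives the supremum: min(1, 1 − 1.000 + 0.679).
1 − 1.000 + 0.679 = 0.679, so t = min(1, 0.679) = 0.679.
Check: 1.000 & 0.679 = max(0, 0.679) = 0.679 ≤ 0.679.

0.679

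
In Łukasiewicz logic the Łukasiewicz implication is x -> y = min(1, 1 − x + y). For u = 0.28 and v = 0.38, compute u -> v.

1.00

u -> v = min(1, 1 − 0.28 + 0.38) = min(1, 1.10) = 1.00
For comparison, the Gödel implication (1 if x ≤ y else y) would give 1.00.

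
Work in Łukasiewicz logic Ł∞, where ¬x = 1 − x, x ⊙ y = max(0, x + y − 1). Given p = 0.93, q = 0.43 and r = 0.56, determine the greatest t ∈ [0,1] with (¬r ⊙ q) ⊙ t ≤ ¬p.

1.00

¬r = 1 − 0.56 = 0.44
¬r ⊙ q = max(0, 0.44 + 0.43 − 1) = max(0, -0.13) = 0.00
So the left factor is ¬r ⊙ q = 0.00.
¬p = 1 − 0.93 = 0.07
So the right-hand bound is ¬p = 0.07.
The residuum of the Łukasiewicz t-norm gives the supremum: min(1, 1 − 0.00 + 0.07).
1 − 0.00 + 0.07 = 1.07, so t = min(1, 1.07) = 1.00.
Check: 0.00 ⊙ 1.00 = max(0, 0.00) = 0.00 ≤ 0.07.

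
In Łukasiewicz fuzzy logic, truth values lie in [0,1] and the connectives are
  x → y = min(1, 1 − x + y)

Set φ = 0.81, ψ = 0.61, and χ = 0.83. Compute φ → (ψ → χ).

1.00

ψ → χ = min(1, 1 − 0.61 + 0.83) = min(1, 1.22) = 1.00
φ → (ψ → χ) = min(1, 1 − 0.81 + 1.00) = min(1, 1.19) = 1.00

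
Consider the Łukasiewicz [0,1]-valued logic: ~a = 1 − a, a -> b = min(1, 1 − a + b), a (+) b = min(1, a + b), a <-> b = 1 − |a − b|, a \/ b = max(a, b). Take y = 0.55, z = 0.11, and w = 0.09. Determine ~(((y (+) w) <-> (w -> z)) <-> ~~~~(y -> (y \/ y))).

0.36

y (+) w = min(1, 0.55 + 0.09) = min(1, 0.64) = 0.64
w -> z = min(1, 1 − 0.09 + 0.11) = min(1, 1.02) = 1.00
(y (+) w) <-> (w -> z) = 1 − |0.64 − 1.00| = 1 − 0.36 = 0.64
y \/ y = max(0.55, 0.55) = 0.55
y -> (y \/ y) = min(1, 1 − 0.55 + 0.55) = min(1, 1.00) = 1.00
~(y -> (y \/ y)) = 1 − 1.00 = 0.00
~~(y -> (y \/ y)) = 1 − 0.00 = 1.00
~~~(y -> (y \/ y)) = 1 − 1.00 = 0.00
~~~~(y -> (y \/ y)) = 1 − 0.00 = 1.00
((y (+) w) <-> (w -> z)) <-> ~~~~(y -> (y \/ y)) = 1 − |0.64 − 1.00| = 1 − 0.36 = 0.64
~(((y (+) w) <-> (w -> z)) <-> ~~~~(y -> (y \/ y))) = 1 − 0.64 = 0.36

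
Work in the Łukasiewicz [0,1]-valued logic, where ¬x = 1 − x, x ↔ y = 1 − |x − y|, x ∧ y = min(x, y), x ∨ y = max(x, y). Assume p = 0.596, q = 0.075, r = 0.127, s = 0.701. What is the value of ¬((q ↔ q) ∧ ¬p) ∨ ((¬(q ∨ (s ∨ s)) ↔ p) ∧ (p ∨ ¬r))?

0.703

q ↔ q = 1 − |0.075 − 0.075| = 1 − 0.000 = 1.000
¬p = 1 − 0.596 = 0.404
(q ↔ q) ∧ ¬p = min(1.000, 0.404) = 0.404
¬((q ↔ q) ∧ ¬p) = 1 − 0.404 = 0.596
s ∨ s = max(0.701, 0.701) = 0.701
q ∨ (s ∨ s) = max(0.075, 0.701) = 0.701
¬(q ∨ (s ∨ s)) = 1 − 0.701 = 0.299
¬(q ∨ (s ∨ s)) ↔ p = 1 − |0.299 − 0.596| = 1 − 0.297 = 0.703
¬r = 1 − 0.127 = 0.873
p ∨ ¬r = max(0.596, 0.873) = 0.873
(¬(q ∨ (s ∨ s)) ↔ p) ∧ (p ∨ ¬r) = min(0.703, 0.873) = 0.703
¬((q ↔ q) ∧ ¬p) ∨ ((¬(q ∨ (s ∨ s)) ↔ p) ∧ (p ∨ ¬r)) = max(0.596, 0.703) = 0.703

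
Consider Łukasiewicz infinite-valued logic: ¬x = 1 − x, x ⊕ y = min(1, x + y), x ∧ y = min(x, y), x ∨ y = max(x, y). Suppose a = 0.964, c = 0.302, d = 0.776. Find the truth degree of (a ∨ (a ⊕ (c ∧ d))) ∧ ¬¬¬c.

c ∧ d = min(0.302, 0.776) = 0.302
a ⊕ (c ∧ d) = min(1, 0.964 + 0.302) = min(1, 1.266) = 1.000
a ∨ (a ⊕ (c ∧ d)) = max(0.964, 1.000) = 1.000
¬c = 1 − 0.302 = 0.698
¬¬c = 1 − 0.698 = 0.302
¬¬¬c = 1 − 0.302 = 0.698
(a ∨ (a ⊕ (c ∧ d))) ∧ ¬¬¬c = min(1.000, 0.698) = 0.698

0.698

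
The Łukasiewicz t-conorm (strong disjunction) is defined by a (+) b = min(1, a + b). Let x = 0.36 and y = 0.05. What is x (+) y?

0.41

x (+) y = min(1, 0.36 + 0.05) = min(1, 0.41) = 0.41
For comparison, the Gödel t-conorm max(a, b) would give 0.36.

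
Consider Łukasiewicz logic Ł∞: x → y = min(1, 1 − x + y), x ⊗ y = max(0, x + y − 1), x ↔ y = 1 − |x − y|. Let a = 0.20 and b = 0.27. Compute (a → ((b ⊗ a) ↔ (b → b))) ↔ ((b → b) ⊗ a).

0.40

b ⊗ a = max(0, 0.27 + 0.20 − 1) = max(0, -0.53) = 0.00
b → b = min(1, 1 − 0.27 + 0.27) = min(1, 1.00) = 1.00
(b ⊗ a) ↔ (b → b) = 1 − |0.00 − 1.00| = 1 − 1.00 = 0.00
a → ((b ⊗ a) ↔ (b → b)) = min(1, 1 − 0.20 + 0.00) = min(1, 0.80) = 0.80
(b → b) ⊗ a = max(0, 1.00 + 0.20 − 1) = max(0, 0.20) = 0.20
(a → ((b ⊗ a) ↔ (b → b))) ↔ ((b → b) ⊗ a) = 1 − |0.80 − 0.20| = 1 − 0.60 = 0.40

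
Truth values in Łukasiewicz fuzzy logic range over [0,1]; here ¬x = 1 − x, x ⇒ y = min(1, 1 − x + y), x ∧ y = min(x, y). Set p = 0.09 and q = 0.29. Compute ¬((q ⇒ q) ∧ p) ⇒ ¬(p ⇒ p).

0.09

q ⇒ q = min(1, 1 − 0.29 + 0.29) = min(1, 1.00) = 1.00
(q ⇒ q) ∧ p = min(1.00, 0.09) = 0.09
¬((q ⇒ q) ∧ p) = 1 − 0.09 = 0.91
p ⇒ p = min(1, 1 − 0.09 + 0.09) = min(1, 1.00) = 1.00
¬(p ⇒ p) = 1 − 1.00 = 0.00
¬((q ⇒ q) ∧ p) ⇒ ¬(p ⇒ p) = min(1, 1 − 0.91 + 0.00) = min(1, 0.09) = 0.09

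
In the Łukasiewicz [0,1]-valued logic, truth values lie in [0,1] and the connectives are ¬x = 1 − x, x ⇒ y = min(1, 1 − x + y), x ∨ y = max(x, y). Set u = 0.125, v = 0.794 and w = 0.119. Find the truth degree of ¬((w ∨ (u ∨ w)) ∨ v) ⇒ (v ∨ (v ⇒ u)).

1.000

u ∨ w = max(0.125, 0.119) = 0.125
w ∨ (u ∨ w) = max(0.119, 0.125) = 0.125
(w ∨ (u ∨ w)) ∨ v = max(0.125, 0.794) = 0.794
¬((w ∨ (u ∨ w)) ∨ v) = 1 − 0.794 = 0.206
v ⇒ u = min(1, 1 − 0.794 + 0.125) = min(1, 0.331) = 0.331
v ∨ (v ⇒ u) = max(0.794, 0.331) = 0.794
¬((w ∨ (u ∨ w)) ∨ v) ⇒ (v ∨ (v ⇒ u)) = min(1, 1 − 0.206 + 0.794) = min(1, 1.588) = 1.000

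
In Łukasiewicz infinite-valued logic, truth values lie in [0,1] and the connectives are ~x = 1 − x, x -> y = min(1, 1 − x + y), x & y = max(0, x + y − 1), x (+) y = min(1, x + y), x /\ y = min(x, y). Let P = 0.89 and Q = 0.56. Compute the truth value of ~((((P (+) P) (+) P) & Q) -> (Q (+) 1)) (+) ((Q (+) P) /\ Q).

0.56

P (+) P = min(1, 0.89 + 0.89) = min(1, 1.78) = 1.00
(P (+) P) (+) P = min(1, 1.00 + 0.89) = min(1, 1.89) = 1.00
((P (+) P) (+) P) & Q = max(0, 1.00 + 0.56 − 1) = max(0, 0.56) = 0.56
Q (+) 1 = min(1, 0.56 + 1.00) = min(1, 1.56) = 1.00
(((P (+) P) (+) P) & Q) -> (Q (+) 1) = min(1, 1 − 0.56 + 1.00) = min(1, 1.44) = 1.00
~((((P (+) P) (+) P) & Q) -> (Q (+) 1)) = 1 − 1.00 = 0.00
Q (+) P = min(1, 0.56 + 0.89) = min(1, 1.45) = 1.00
(Q (+) P) /\ Q = min(1.00, 0.56) = 0.56
~((((P (+) P) (+) P) & Q) -> (Q (+) 1)) (+) ((Q (+) P) /\ Q) = min(1, 0.00 + 0.56) = min(1, 0.56) = 0.56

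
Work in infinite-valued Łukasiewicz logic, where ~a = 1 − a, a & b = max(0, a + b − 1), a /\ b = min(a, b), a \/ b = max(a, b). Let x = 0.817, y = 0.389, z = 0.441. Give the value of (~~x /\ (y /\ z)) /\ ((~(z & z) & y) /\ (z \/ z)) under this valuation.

0.389

~x = 1 − 0.817 = 0.183
~~x = 1 − 0.183 = 0.817
y /\ z = min(0.389, 0.441) = 0.389
~~x /\ (y /\ z) = min(0.817, 0.389) = 0.389
z & z = max(0, 0.441 + 0.441 − 1) = max(0, -0.118) = 0.000
~(z & z) = 1 − 0.000 = 1.000
~(z & z) & y = max(0, 1.000 + 0.389 − 1) = max(0, 0.389) = 0.389
z \/ z = max(0.441, 0.441) = 0.441
(~(z & z) & y) /\ (z \/ z) = min(0.389, 0.441) = 0.389
(~~x /\ (y /\ z)) /\ ((~(z & z) & y) /\ (z \/ z)) = min(0.389, 0.389) = 0.389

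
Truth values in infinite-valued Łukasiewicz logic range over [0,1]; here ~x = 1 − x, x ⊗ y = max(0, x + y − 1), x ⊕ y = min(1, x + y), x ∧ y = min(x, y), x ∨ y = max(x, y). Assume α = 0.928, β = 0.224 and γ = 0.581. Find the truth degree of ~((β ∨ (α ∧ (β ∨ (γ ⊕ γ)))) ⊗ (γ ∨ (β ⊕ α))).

γ ⊕ γ = min(1, 0.581 + 0.581) = min(1, 1.162) = 1.000
β ∨ (γ ⊕ γ) = max(0.224, 1.000) = 1.000
α ∧ (β ∨ (γ ⊕ γ)) = min(0.928, 1.000) = 0.928
β ∨ (α ∧ (β ∨ (γ ⊕ γ))) = max(0.224, 0.928) = 0.928
β ⊕ α = min(1, 0.224 + 0.928) = min(1, 1.152) = 1.000
γ ∨ (β ⊕ α) = max(0.581, 1.000) = 1.000
(β ∨ (α ∧ (β ∨ (γ ⊕ γ)))) ⊗ (γ ∨ (β ⊕ α)) = max(0, 0.928 + 1.000 − 1) = max(0, 0.928) = 0.928
~((β ∨ (α ∧ (β ∨ (γ ⊕ γ)))) ⊗ (γ ∨ (β ⊕ α))) = 1 − 0.928 = 0.072

0.072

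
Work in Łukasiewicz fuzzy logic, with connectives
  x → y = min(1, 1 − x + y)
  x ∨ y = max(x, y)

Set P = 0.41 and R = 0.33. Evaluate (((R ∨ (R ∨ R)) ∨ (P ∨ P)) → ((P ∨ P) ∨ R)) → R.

0.33

R ∨ R = max(0.33, 0.33) = 0.33
R ∨ (R ∨ R) = max(0.33, 0.33) = 0.33
P ∨ P = max(0.41, 0.41) = 0.41
(R ∨ (R ∨ R)) ∨ (P ∨ P) = max(0.33, 0.41) = 0.41
(P ∨ P) ∨ R = max(0.41, 0.33) = 0.41
((R ∨ (R ∨ R)) ∨ (P ∨ P)) → ((P ∨ P) ∨ R) = min(1, 1 − 0.41 + 0.41) = min(1, 1.00) = 1.00
(((R ∨ (R ∨ R)) ∨ (P ∨ P)) → ((P ∨ P) ∨ R)) → R = min(1, 1 − 1.00 + 0.33) = min(1, 0.33) = 0.33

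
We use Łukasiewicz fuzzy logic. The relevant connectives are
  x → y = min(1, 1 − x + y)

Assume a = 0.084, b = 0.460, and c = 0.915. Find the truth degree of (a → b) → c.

a → b = min(1, 1 − 0.084 + 0.460) = min(1, 1.376) = 1.000
(a → b) → c = min(1, 1 − 1.000 + 0.915) = min(1, 0.915) = 0.915

0.915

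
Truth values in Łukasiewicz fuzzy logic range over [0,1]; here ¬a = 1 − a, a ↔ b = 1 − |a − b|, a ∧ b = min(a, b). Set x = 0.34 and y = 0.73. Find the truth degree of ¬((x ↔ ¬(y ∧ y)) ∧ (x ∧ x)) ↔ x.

y ∧ y = min(0.73, 0.73) = 0.73
¬(y ∧ y) = 1 − 0.73 = 0.27
x ↔ ¬(y ∧ y) = 1 − |0.34 − 0.27| = 1 − 0.07 = 0.93
x ∧ x = min(0.34, 0.34) = 0.34
(x ↔ ¬(y ∧ y)) ∧ (x ∧ x) = min(0.93, 0.34) = 0.34
¬((x ↔ ¬(y ∧ y)) ∧ (x ∧ x)) = 1 − 0.34 = 0.66
¬((x ↔ ¬(y ∧ y)) ∧ (x ∧ x)) ↔ x = 1 − |0.66 − 0.34| = 1 − 0.32 = 0.68

0.68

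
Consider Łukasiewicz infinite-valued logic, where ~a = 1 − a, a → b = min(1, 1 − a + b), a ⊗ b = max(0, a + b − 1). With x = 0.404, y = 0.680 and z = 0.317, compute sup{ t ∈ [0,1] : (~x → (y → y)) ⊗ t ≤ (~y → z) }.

0.997

~x = 1 − 0.404 = 0.596
y → y = min(1, 1 − 0.680 + 0.680) = min(1, 1.000) = 1.000
~x → (y → y) = min(1, 1 − 0.596 + 1.000) = min(1, 1.404) = 1.000
So the left factor is ~x → (y → y) = 1.000.
~y = 1 − 0.680 = 0.320
~y → z = min(1, 1 − 0.320 + 0.317) = min(1, 0.997) = 0.997
So the right-hand bound is ~y → z = 0.997.
The residuum of the Łukasiewicz t-norm gives the supremum: min(1, 1 − 1.000 + 0.997).
1 − 1.000 + 0.997 = 0.997, so t = min(1, 0.997) = 0.997.
Check: 1.000 ⊗ 0.997 = max(0, 0.997) = 0.997 ≤ 0.997.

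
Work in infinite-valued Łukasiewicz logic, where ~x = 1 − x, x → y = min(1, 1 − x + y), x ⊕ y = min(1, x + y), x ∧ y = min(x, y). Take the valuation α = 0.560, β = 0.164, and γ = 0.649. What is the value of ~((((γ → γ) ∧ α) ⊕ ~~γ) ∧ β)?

γ → γ = min(1, 1 − 0.649 + 0.649) = min(1, 1.000) = 1.000
(γ → γ) ∧ α = min(1.000, 0.560) = 0.560
~γ = 1 − 0.649 = 0.351
~~γ = 1 − 0.351 = 0.649
((γ → γ) ∧ α) ⊕ ~~γ = min(1, 0.560 + 0.649) = min(1, 1.209) = 1.000
(((γ → γ) ∧ α) ⊕ ~~γ) ∧ β = min(1.000, 0.164) = 0.164
~((((γ → γ) ∧ α) ⊕ ~~γ) ∧ β) = 1 − 0.164 = 0.836

0.836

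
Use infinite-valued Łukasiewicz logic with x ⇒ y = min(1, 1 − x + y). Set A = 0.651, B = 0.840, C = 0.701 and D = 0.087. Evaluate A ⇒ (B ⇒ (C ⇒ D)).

0.895

C ⇒ D = min(1, 1 − 0.701 + 0.087) = min(1, 0.386) = 0.386
B ⇒ (C ⇒ D) = min(1, 1 − 0.840 + 0.386) = min(1, 0.546) = 0.546
A ⇒ (B ⇒ (C ⇒ D)) = min(1, 1 − 0.651 + 0.546) = min(1, 0.895) = 0.895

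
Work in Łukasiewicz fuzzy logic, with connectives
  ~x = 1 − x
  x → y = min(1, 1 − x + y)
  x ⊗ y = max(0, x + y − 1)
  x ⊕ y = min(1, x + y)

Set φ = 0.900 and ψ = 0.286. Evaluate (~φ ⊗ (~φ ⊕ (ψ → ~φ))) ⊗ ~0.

0.014

~φ = 1 − 0.900 = 0.100
ψ → ~φ = min(1, 1 − 0.286 + 0.100) = min(1, 0.814) = 0.814
~φ ⊕ (ψ → ~φ) = min(1, 0.100 + 0.814) = min(1, 0.914) = 0.914
~φ ⊗ (~φ ⊕ (ψ → ~φ)) = max(0, 0.100 + 0.914 − 1) = max(0, 0.014) = 0.014
~0 = 1 − 0.000 = 1.000
(~φ ⊗ (~φ ⊕ (ψ → ~φ))) ⊗ ~0 = max(0, 0.014 + 1.000 − 1) = max(0, 0.014) = 0.014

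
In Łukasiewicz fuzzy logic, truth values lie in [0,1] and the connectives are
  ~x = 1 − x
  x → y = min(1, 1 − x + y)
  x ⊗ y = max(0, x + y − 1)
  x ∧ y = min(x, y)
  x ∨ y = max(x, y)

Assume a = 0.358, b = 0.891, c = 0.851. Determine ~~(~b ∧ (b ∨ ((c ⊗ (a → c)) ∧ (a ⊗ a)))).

~b = 1 − 0.891 = 0.109
a → c = min(1, 1 − 0.358 + 0.851) = min(1, 1.493) = 1.000
c ⊗ (a → c) = max(0, 0.851 + 1.000 − 1) = max(0, 0.851) = 0.851
a ⊗ a = max(0, 0.358 + 0.358 − 1) = max(0, -0.284) = 0.000
(c ⊗ (a → c)) ∧ (a ⊗ a) = min(0.851, 0.000) = 0.000
b ∨ ((c ⊗ (a → c)) ∧ (a ⊗ a)) = max(0.891, 0.000) = 0.891
~b ∧ (b ∨ ((c ⊗ (a → c)) ∧ (a ⊗ a))) = min(0.109, 0.891) = 0.109
~(~b ∧ (b ∨ ((c ⊗ (a → c)) ∧ (a ⊗ a)))) = 1 − 0.109 = 0.891
~~(~b ∧ (b ∨ ((c ⊗ (a → c)) ∧ (a ⊗ a)))) = 1 − 0.891 = 0.109

0.109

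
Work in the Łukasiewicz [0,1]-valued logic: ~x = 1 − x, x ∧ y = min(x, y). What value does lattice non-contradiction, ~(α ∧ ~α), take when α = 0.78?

0.78

~α = 1 − 0.78 = 0.22
α ∧ ~α = min(0.78, 0.22) = 0.22
~(α ∧ ~α) = 1 − 0.22 = 0.78
(The value 0.78 < 1 shows this instance is not satisfied; not a Ł∞-tautology — its value is 1 − min(a, 1−a).)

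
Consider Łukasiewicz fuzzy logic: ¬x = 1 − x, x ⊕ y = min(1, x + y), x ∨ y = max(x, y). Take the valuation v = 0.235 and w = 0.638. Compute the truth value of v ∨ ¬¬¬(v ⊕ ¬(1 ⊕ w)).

1 ⊕ w = min(1, 1.000 + 0.638) = min(1, 1.638) = 1.000
¬(1 ⊕ w) = 1 − 1.000 = 0.000
v ⊕ ¬(1 ⊕ w) = min(1, 0.235 + 0.000) = min(1, 0.235) = 0.235
¬(v ⊕ ¬(1 ⊕ w)) = 1 − 0.235 = 0.765
¬¬(v ⊕ ¬(1 ⊕ w)) = 1 − 0.765 = 0.235
¬¬¬(v ⊕ ¬(1 ⊕ w)) = 1 − 0.235 = 0.765
v ∨ ¬¬¬(v ⊕ ¬(1 ⊕ w)) = max(0.235, 0.765) = 0.765

0.765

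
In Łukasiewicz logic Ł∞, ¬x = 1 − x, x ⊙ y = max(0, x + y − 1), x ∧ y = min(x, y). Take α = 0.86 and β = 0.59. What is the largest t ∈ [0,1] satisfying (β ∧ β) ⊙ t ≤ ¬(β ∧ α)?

0.82

β ∧ β = min(0.59, 0.59) = 0.59
So the left factor is β ∧ β = 0.59.
β ∧ α = min(0.59, 0.86) = 0.59
¬(β ∧ α) = 1 − 0.59 = 0.41
So the right-hand bound is ¬(β ∧ α) = 0.41.
The residuum of the Łukasiewicz t-norm gives the supremum: min(1, 1 − 0.59 + 0.41).
1 − 0.59 + 0.41 = 0.82, so t = min(1, 0.82) = 0.82.
Check: 0.59 ⊙ 0.82 = max(0, 0.41) = 0.41 ≤ 0.41.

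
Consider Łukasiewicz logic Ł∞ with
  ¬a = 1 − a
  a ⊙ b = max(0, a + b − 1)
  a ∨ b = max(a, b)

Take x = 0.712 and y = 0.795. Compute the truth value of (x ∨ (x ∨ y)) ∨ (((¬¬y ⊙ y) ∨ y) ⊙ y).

x ∨ y = max(0.712, 0.795) = 0.795
x ∨ (x ∨ y) = max(0.712, 0.795) = 0.795
¬y = 1 − 0.795 = 0.205
¬¬y = 1 − 0.205 = 0.795
¬¬y ⊙ y = max(0, 0.795 + 0.795 − 1) = max(0, 0.590) = 0.590
(¬¬y ⊙ y) ∨ y = max(0.590, 0.795) = 0.795
((¬¬y ⊙ y) ∨ y) ⊙ y = max(0, 0.795 + 0.795 − 1) = max(0, 0.590) = 0.590
(x ∨ (x ∨ y)) ∨ (((¬¬y ⊙ y) ∨ y) ⊙ y) = max(0.795, 0.590) = 0.795

0.795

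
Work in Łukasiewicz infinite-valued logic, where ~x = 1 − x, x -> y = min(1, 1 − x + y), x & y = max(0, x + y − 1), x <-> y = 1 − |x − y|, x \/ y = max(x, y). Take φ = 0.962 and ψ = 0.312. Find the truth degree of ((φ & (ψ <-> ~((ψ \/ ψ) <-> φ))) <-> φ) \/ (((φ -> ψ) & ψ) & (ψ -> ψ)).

ψ \/ ψ = max(0.312, 0.312) = 0.312
(ψ \/ ψ) <-> φ = 1 − |0.312 − 0.962| = 1 − 0.650 = 0.350
~((ψ \/ ψ) <-> φ) = 1 − 0.350 = 0.650
ψ <-> ~((ψ \/ ψ) <-> φ) = 1 − |0.312 − 0.650| = 1 − 0.338 = 0.662
φ & (ψ <-> ~((ψ \/ ψ) <-> φ)) = max(0, 0.962 + 0.662 − 1) = max(0, 0.624) = 0.624
(φ & (ψ <-> ~((ψ \/ ψ) <-> φ))) <-> φ = 1 − |0.624 − 0.962| = 1 − 0.338 = 0.662
φ -> ψ = min(1, 1 − 0.962 + 0.312) = min(1, 0.350) = 0.350
(φ -> ψ) & ψ = max(0, 0.350 + 0.312 − 1) = max(0, -0.338) = 0.000
ψ -> ψ = min(1, 1 − 0.312 + 0.312) = min(1, 1.000) = 1.000
((φ -> ψ) & ψ) & (ψ -> ψ) = max(0, 0.000 + 1.000 − 1) = max(0, 0.000) = 0.000
((φ & (ψ <-> ~((ψ \/ ψ) <-> φ))) <-> φ) \/ (((φ -> ψ) & ψ) & (ψ -> ψ)) = max(0.662, 0.000) = 0.662

0.662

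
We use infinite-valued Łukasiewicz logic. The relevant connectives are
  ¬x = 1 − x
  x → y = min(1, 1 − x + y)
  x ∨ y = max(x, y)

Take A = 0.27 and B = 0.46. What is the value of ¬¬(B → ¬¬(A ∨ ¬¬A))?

¬A = 1 − 0.27 = 0.73
¬¬A = 1 − 0.73 = 0.27
A ∨ ¬¬A = max(0.27, 0.27) = 0.27
¬(A ∨ ¬¬A) = 1 − 0.27 = 0.73
¬¬(A ∨ ¬¬A) = 1 − 0.73 = 0.27
B → ¬¬(A ∨ ¬¬A) = min(1, 1 − 0.46 + 0.27) = min(1, 0.81) = 0.81
¬(B → ¬¬(A ∨ ¬¬A)) = 1 − 0.81 = 0.19
¬¬(B → ¬¬(A ∨ ¬¬A)) = 1 − 0.19 = 0.81

0.81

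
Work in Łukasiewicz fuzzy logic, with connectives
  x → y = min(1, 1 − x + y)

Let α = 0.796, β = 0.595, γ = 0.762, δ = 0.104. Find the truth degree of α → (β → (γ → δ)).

γ → δ = min(1, 1 − 0.762 + 0.104) = min(1, 0.342) = 0.342
β → (γ → δ) = min(1, 1 − 0.595 + 0.342) = min(1, 0.747) = 0.747
α → (β → (γ → δ)) = min(1, 1 − 0.796 + 0.747) = min(1, 0.951) = 0.951

0.951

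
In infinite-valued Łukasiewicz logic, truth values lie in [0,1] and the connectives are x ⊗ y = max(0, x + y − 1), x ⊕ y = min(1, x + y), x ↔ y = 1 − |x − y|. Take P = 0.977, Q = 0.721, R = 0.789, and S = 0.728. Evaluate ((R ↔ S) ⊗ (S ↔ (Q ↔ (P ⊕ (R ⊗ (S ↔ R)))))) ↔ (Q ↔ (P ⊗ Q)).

R ↔ S = 1 − |0.789 − 0.728| = 1 − 0.061 = 0.939
S ↔ R = 1 − |0.728 − 0.789| = 1 − 0.061 = 0.939
R ⊗ (S ↔ R) = max(0, 0.789 + 0.939 − 1) = max(0, 0.728) = 0.728
P ⊕ (R ⊗ (S ↔ R)) = min(1, 0.977 + 0.728) = min(1, 1.705) = 1.000
Q ↔ (P ⊕ (R ⊗ (S ↔ R))) = 1 − |0.721 − 1.000| = 1 − 0.279 = 0.721
S ↔ (Q ↔ (P ⊕ (R ⊗ (S ↔ R)))) = 1 − |0.728 − 0.721| = 1 − 0.007 = 0.993
(R ↔ S) ⊗ (S ↔ (Q ↔ (P ⊕ (R ⊗ (S ↔ R))))) = max(0, 0.939 + 0.993 − 1) = max(0, 0.932) = 0.932
P ⊗ Q = max(0, 0.977 + 0.721 − 1) = max(0, 0.698) = 0.698
Q ↔ (P ⊗ Q) = 1 − |0.721 − 0.698| = 1 − 0.023 = 0.977
((R ↔ S) ⊗ (S ↔ (Q ↔ (P ⊕ (R ⊗ (S ↔ R)))))) ↔ (Q ↔ (P ⊗ Q)) = 1 − |0.932 − 0.977| = 1 − 0.045 = 0.955

0.955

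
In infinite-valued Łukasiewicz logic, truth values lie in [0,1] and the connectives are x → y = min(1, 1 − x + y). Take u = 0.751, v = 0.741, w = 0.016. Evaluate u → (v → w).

v → w = min(1, 1 − 0.741 + 0.016) = min(1, 0.275) = 0.275
u → (v → w) = min(1, 1 − 0.751 + 0.275) = min(1, 0.524) = 0.524

0.524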